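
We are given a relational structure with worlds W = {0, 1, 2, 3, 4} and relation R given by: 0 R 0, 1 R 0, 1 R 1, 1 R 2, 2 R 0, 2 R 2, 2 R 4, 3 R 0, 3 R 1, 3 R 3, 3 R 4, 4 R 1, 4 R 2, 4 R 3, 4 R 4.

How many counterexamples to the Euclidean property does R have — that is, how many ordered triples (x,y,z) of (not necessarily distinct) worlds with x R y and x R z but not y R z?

Enumerating: (1,0,1), (1,0,2), (1,2,1), (2,0,2), (2,0,4), (2,4,0), (3,0,1), (3,0,3), (3,0,4), (3,1,3), (3,1,4), (3,4,0), (4,1,3), (4,1,4), (4,2,1), (4,2,3), (4,3,2).

17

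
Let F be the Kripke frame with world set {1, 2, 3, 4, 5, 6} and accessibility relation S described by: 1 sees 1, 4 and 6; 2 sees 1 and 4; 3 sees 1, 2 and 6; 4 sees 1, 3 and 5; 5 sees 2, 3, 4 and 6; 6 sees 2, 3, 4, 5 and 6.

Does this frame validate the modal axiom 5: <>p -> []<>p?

No

By correspondence theory, 5 is valid on a frame iff S is Euclidean.
Euclidean: no — 1 S 4 and 1 S 6, but not 4 S 6.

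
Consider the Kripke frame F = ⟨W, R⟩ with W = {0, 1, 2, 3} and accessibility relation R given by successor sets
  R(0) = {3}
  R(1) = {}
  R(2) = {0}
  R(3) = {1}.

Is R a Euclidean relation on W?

No

Euclidean: no — 0 R 3 and 0 R 3, but not 3 R 3.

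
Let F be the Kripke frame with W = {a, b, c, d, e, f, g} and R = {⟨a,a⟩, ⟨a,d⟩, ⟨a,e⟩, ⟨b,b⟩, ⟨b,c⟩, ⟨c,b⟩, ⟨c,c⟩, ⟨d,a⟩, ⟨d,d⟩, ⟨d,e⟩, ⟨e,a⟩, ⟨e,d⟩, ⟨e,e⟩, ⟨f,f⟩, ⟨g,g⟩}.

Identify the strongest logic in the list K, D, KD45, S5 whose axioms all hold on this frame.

Serial (axiom D): yes — every world has a successor (e.g. a R a).
Transitive (axiom 4): yes — every two-step R-path is closed by a direct edge.
Euclidean (axiom 5): yes — any two successors of a common world are R-related.
Reflexive (axiom T): yes — every world is R-related to itself.
So F validates K, D, KD45, S5. The strongest is S5.

S5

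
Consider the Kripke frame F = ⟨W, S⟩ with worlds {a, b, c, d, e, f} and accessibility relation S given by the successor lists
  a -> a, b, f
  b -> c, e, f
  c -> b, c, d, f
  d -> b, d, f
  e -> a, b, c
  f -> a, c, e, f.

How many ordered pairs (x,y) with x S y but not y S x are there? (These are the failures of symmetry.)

8

Enumerating: (a,b), (b,f), (c,d), (d,b), (d,f), (e,a), (e,c), (f,e).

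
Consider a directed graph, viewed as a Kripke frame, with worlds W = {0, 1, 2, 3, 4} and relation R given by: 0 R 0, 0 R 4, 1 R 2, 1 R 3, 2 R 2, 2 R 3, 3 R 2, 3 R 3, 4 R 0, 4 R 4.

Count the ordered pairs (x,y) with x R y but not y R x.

Enumerating: (1,2), (1,3).

2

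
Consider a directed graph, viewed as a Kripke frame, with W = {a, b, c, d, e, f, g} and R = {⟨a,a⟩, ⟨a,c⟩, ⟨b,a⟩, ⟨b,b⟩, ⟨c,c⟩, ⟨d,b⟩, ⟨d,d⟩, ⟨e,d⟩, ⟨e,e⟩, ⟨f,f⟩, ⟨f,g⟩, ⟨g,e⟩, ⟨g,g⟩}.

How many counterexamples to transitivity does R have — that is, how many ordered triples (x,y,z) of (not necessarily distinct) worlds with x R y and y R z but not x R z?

5

Enumerating: (b,a,c), (d,b,a), (e,d,b), (f,g,e), (g,e,d).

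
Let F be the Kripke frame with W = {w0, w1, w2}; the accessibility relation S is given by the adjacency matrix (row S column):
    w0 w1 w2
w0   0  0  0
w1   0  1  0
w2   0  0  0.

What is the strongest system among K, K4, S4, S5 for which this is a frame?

K4

Transitive (axiom 4): yes — every two-step S-path is closed by a direct edge.
Reflexive (axiom T): no — w0 is not related to itself.
Euclidean (axiom 5): yes — any two successors of a common world are S-related.
So F validates K, K4; S4 would additionally require S to be reflexive. The strongest is K4.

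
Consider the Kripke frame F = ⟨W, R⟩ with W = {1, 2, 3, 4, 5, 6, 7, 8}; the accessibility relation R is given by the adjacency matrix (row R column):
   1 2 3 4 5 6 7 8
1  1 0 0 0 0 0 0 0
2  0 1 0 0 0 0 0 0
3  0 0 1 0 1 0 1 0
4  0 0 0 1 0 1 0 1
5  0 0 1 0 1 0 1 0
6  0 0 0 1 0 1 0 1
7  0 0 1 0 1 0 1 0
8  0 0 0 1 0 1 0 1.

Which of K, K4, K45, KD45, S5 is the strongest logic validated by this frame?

S5

Transitive (axiom 4): yes — every two-step R-path is closed by a direct edge.
Euclidean (axiom 5): yes — any two successors of a common world are R-related.
Serial (axiom D): yes — every world has a successor (e.g. 1 R 1).
Reflexive (axiom T): yes — every world is R-related to itself.
So F validates K, K4, K45, KD45, S5. The strongest is S5.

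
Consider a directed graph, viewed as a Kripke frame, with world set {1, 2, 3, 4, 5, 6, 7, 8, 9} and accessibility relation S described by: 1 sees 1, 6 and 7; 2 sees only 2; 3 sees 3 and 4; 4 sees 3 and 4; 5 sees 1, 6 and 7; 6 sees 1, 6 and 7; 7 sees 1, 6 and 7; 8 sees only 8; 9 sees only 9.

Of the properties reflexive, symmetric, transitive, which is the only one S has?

Reflexive: no — 5 is not related to itself.
Symmetric: no — 5 S 1 but not 1 S 5.
Transitive: yes — every two-step S-path is closed by a direct edge.
Only transitive holds.

transitive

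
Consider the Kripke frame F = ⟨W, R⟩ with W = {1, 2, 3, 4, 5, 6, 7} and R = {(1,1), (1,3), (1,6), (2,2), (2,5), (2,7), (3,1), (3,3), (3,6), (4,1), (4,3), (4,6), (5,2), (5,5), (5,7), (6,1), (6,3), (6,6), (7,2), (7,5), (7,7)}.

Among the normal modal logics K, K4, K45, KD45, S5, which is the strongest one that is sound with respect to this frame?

Transitive (axiom 4): yes — every two-step R-path is closed by a direct edge.
Euclidean (axiom 5): yes — any two successors of a common world are R-related.
Serial (axiom D): yes — every world has a successor (e.g. 1 R 1).
Reflexive (axiom T): no — 4 is not related to itself.
So F validates K, K4, K45, KD45; S5 would additionally require R to be reflexive. The strongest is KD45.

KD45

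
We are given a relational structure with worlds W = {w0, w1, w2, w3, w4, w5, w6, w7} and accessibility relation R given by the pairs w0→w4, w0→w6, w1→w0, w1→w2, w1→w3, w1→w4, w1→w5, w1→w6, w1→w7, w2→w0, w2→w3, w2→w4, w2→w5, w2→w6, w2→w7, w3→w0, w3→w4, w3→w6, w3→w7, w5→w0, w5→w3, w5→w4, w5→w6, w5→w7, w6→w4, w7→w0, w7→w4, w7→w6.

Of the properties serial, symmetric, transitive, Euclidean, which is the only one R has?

Serial: no — w4 has no R-successor.
Symmetric: no — w0 R w4 but not w4 R w0.
Transitive: yes — every two-step R-path is closed by a direct edge.
Euclidean: no — w0 R w4 and w0 R w6, but not w4 R w6.
Only transitive holds.

transitive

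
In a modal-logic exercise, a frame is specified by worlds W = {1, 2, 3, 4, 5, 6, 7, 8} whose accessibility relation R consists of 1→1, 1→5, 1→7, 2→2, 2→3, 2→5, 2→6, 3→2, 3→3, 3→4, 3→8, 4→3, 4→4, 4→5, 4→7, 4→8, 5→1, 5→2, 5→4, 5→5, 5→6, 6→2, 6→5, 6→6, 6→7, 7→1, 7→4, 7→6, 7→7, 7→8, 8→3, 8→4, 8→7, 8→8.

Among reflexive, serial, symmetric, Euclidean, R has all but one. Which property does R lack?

Euclidean

Reflexive: yes — every world is R-related to itself.
Serial: yes — every world has a successor (e.g. 1 R 1).
Symmetric: yes — every pair in R has its reverse in R.
Euclidean: no — 1 R 5 and 1 R 7, but not 5 R 7.
Only Euclidean fails.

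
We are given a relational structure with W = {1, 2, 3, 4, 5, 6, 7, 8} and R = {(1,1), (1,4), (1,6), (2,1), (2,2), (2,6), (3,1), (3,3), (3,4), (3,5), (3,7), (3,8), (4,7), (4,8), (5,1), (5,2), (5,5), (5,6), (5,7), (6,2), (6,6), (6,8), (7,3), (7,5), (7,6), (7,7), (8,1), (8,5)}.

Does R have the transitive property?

No

Transitive: no — 1 R 4 and 4 R 7, but not 1 R 7.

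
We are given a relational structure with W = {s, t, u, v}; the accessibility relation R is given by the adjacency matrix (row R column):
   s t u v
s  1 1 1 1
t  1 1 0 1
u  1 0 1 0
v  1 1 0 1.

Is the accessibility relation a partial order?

No

Reflexive: yes — every world is R-related to itself.
Transitive: no — t R s and s R u, but not t R u.
Antisymmetric: no — s R t and t R s with s ≠ t.
So R is not a partial order.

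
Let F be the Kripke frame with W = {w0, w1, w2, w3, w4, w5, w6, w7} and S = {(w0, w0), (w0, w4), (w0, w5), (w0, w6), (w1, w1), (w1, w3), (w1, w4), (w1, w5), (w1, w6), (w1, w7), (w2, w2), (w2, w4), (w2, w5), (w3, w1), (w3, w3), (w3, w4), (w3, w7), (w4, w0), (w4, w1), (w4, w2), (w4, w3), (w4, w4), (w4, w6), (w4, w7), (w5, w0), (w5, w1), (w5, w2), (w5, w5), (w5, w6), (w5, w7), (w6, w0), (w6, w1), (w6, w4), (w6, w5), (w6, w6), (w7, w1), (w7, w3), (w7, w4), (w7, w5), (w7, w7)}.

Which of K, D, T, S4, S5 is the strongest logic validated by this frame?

Serial (axiom D): yes — every world has a successor (e.g. w0 S w0).
Reflexive (axiom T): yes — every world is S-related to itself.
Transitive (axiom 4): no — w0 S w4 and w4 S w1, but not w0 S w1.
Euclidean (axiom 5): no — w0 S w4 and w0 S w5, but not w4 S w5.
So F validates K, D, T; S4 would additionally require S to be transitive. The strongest is T.

T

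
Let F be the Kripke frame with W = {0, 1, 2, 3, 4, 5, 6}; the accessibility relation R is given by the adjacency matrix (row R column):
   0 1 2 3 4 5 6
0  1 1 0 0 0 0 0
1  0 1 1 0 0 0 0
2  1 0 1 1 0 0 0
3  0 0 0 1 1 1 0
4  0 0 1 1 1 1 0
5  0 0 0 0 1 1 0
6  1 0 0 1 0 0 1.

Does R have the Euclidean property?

No

Euclidean: no — 2 R 0 and 2 R 3, but not 0 R 3.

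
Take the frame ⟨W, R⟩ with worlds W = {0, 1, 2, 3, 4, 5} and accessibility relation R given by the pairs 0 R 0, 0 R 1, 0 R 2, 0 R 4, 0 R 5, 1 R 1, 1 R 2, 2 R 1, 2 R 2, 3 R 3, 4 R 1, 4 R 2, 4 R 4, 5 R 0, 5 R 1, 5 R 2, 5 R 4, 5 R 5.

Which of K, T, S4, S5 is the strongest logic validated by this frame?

Reflexive (axiom T): yes — every world is R-related to itself.
Transitive (axiom 4): yes — every two-step R-path is closed by a direct edge.
Euclidean (axiom 5): no — 0 R 1 and 0 R 4, but not 1 R 4.
So F validates K, T, S4; S5 would additionally require R to be Euclidean. The strongest is S4.

S4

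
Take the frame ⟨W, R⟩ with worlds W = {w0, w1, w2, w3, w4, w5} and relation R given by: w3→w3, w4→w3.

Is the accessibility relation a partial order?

Reflexive: no — w0 is not related to itself.
Transitive: yes — every two-step R-path is closed by a direct edge.
Antisymmetric: yes — no distinct pair is related both ways.
So R is not a partial order.

No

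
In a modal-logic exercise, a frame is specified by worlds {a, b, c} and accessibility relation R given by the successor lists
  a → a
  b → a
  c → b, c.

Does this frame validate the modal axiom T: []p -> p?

No

Axiom T corresponds to the accessibility relation being reflexive.
Reflexive: no — b is not related to itself.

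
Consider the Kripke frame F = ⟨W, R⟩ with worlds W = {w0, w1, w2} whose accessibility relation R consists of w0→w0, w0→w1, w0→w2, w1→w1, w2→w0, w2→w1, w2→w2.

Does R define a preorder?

Yes

Reflexive: yes — every world is R-related to itself.
Transitive: yes — every two-step R-path is closed by a direct edge.
So R is a preorder.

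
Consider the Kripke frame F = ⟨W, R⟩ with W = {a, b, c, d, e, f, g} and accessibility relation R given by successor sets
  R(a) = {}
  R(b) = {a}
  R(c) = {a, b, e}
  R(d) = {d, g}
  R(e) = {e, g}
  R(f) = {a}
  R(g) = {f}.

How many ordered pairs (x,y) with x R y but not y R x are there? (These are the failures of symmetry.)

8

Enumerating: (b,a), (c,a), (c,b), (c,e), (d,g), (e,g), (f,a), (g,f).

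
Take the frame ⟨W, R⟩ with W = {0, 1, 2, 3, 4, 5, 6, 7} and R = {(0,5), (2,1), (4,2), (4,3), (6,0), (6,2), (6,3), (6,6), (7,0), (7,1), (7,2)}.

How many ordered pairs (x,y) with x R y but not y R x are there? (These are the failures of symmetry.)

10

Enumerating: (0,5), (2,1), (4,2), (4,3), (6,0), (6,2), (6,3), (7,0), (7,1), (7,2).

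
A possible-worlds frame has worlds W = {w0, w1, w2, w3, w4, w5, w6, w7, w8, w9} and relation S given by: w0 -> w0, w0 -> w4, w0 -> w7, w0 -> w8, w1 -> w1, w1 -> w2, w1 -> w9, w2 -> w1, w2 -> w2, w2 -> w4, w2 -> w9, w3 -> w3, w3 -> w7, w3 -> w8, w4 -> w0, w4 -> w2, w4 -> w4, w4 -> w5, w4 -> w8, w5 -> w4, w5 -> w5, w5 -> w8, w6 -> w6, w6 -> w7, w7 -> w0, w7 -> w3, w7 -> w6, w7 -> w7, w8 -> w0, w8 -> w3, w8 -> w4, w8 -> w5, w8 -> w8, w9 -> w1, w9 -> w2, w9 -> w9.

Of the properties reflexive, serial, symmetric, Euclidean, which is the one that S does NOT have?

Reflexive: yes — every world is S-related to itself.
Serial: yes — every world has a successor (e.g. w0 S w0).
Symmetric: yes — every pair in S has its reverse in S.
Euclidean: no — w0 S w4 and w0 S w7, but not w4 S w7.
Only Euclidean fails.

Euclidean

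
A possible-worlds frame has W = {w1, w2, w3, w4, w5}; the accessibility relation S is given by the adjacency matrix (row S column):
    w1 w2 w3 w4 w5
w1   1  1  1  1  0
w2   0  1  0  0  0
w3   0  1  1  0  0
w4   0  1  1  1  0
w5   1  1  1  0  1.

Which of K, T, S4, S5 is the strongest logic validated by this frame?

Reflexive (axiom T): yes — every world is S-related to itself.
Transitive (axiom 4): no — w5 S w1 and w1 S w4, but not w5 S w4.
Euclidean (axiom 5): no — w1 S w2 and w1 S w3, but not w2 S w3.
So F validates K, T; S4 would additionally require S to be transitive. The strongest is T.

T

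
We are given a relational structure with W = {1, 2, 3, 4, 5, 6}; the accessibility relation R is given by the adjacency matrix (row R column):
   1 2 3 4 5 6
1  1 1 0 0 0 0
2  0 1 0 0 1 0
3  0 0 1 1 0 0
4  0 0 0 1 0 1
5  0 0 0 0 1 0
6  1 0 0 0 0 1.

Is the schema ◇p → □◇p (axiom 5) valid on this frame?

No

Axiom 5 corresponds to the accessibility relation being Euclidean.
Euclidean: no — 1 R 2 and 1 R 1, but not 2 R 1.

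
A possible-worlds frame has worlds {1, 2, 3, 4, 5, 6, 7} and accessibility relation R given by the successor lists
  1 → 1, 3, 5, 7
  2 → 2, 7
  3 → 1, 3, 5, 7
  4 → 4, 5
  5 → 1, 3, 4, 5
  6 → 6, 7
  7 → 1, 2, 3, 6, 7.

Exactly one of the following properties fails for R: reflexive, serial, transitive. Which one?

transitive

Reflexive: yes — every world is R-related to itself.
Serial: yes — every world has a successor (e.g. 1 R 1).
Transitive: no — 1 R 5 and 5 R 4, but not 1 R 4.
Only transitive fails.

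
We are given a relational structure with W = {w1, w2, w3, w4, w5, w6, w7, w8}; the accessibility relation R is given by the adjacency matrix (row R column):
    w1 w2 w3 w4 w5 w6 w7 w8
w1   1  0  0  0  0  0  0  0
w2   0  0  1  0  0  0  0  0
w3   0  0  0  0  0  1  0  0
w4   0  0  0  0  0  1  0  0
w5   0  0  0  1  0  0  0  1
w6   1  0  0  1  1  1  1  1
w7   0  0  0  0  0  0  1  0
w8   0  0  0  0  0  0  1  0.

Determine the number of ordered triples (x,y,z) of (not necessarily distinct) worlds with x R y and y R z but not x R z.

Enumerating: (w2,w3,w6), (w3,w6,w1), (w3,w6,w4), (w3,w6,w5), (w3,w6,w7), (w3,w6,w8), (w4,w6,w1), (w4,w6,w4), (w4,w6,w5), (w4,w6,w7), (w4,w6,w8), (w5,w4,w6), (w5,w8,w7).

13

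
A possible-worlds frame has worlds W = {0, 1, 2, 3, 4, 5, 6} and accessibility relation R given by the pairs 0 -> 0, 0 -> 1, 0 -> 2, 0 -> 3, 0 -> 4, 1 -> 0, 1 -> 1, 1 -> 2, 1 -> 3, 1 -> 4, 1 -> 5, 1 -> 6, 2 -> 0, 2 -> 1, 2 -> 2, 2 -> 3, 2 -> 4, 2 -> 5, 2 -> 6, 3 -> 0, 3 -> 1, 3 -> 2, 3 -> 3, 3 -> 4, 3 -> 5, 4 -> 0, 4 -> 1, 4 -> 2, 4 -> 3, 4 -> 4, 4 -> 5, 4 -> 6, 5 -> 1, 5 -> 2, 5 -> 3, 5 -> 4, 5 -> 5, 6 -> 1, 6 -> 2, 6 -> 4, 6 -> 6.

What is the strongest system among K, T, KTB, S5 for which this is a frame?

Reflexive (axiom T): yes — every world is R-related to itself.
Symmetric (axiom B): yes — every pair in R has its reverse in R.
Euclidean (axiom 5): no — 1 R 0 and 1 R 5, but not 0 R 5.
So F validates K, T, KTB; S5 would additionally require R to be Euclidean. The strongest is KTB.

KTB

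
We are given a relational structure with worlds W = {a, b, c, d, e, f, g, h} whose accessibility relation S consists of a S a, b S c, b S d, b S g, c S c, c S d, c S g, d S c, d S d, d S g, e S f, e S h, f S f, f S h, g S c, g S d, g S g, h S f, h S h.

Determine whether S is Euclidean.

Euclidean: yes — any two successors of a common world are S-related.

Yes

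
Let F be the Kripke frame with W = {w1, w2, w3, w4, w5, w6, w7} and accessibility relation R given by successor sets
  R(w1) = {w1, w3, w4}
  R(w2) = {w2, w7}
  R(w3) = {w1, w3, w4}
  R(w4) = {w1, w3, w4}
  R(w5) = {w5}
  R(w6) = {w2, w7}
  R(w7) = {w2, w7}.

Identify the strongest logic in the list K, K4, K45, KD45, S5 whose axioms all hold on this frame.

KD45

Transitive (axiom 4): yes — every two-step R-path is closed by a direct edge.
Euclidean (axiom 5): yes — any two successors of a common world are R-related.
Serial (axiom D): yes — every world has a successor (e.g. w1 R w1).
Reflexive (axiom T): no — w6 is not related to itself.
So F validates K, K4, K45, KD45; S5 would additionally require R to be reflexive. The strongest is KD45.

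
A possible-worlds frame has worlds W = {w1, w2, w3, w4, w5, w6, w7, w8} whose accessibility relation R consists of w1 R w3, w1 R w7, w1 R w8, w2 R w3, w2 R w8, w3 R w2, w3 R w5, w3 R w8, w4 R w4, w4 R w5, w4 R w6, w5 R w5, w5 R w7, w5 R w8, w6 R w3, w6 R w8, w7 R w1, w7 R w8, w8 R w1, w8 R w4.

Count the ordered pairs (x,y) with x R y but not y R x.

Enumerating: (w1,w3), (w2,w8), (w3,w5), (w3,w8), (w4,w5), (w4,w6), (w5,w7), (w5,w8), (w6,w3), (w6,w8), (w7,w8), (w8,w4).

12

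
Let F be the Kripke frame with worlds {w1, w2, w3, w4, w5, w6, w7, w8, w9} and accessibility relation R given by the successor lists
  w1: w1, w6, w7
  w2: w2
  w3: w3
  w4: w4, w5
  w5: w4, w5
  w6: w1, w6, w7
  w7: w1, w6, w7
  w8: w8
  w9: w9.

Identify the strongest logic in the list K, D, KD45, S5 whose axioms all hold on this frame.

Serial (axiom D): yes — every world has a successor (e.g. w1 R w1).
Transitive (axiom 4): yes — every two-step R-path is closed by a direct edge.
Euclidean (axiom 5): yes — any two successors of a common world are R-related.
Reflexive (axiom T): yes — every world is R-related to itself.
So F validates K, D, KD45, S5. The strongest is S5.

S5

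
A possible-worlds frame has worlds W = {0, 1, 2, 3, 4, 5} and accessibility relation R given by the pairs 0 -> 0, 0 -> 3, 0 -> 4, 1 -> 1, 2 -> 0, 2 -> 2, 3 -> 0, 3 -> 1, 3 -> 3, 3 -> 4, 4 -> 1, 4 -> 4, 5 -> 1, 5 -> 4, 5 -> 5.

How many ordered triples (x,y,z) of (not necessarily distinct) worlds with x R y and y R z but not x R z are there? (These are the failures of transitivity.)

4

Enumerating: (0,3,1), (0,4,1), (2,0,3), (2,0,4).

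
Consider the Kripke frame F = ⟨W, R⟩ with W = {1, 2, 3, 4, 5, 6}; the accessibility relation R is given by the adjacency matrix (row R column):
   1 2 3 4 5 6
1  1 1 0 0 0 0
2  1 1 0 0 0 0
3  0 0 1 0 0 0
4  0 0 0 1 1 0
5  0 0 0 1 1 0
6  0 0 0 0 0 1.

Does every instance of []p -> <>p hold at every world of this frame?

Yes

Axiom D corresponds to the accessibility relation being serial.
Serial: yes — every world has a successor (e.g. 1 R 1).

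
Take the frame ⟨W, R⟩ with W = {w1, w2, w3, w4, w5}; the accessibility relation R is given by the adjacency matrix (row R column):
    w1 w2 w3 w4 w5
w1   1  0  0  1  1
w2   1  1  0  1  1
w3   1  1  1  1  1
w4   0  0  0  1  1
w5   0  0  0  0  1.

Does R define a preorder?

Reflexive: yes — every world is R-related to itself.
Transitive: yes — every two-step R-path is closed by a direct edge.
So R is a preorder.

Yes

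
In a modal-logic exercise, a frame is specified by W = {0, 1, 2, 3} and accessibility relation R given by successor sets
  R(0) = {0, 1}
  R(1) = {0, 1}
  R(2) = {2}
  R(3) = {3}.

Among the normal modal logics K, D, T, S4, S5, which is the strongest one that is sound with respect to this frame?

S5

Serial (axiom D): yes — every world has a successor (e.g. 0 R 0).
Reflexive (axiom T): yes — every world is R-related to itself.
Transitive (axiom 4): yes — every two-step R-path is closed by a direct edge.
Euclidean (axiom 5): yes — any two successors of a common world are R-related.
So F validates K, D, T, S4, S5. The strongest is S5.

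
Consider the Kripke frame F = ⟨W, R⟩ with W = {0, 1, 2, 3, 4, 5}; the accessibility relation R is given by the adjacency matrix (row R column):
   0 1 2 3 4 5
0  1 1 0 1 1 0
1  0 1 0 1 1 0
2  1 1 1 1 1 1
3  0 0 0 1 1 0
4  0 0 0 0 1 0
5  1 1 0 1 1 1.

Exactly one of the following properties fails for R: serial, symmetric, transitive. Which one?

symmetric

Serial: yes — every world has a successor (e.g. 0 R 0).
Symmetric: no — 0 R 1 but not 1 R 0.
Transitive: yes — every two-step R-path is closed by a direct edge.
Only symmetric fails.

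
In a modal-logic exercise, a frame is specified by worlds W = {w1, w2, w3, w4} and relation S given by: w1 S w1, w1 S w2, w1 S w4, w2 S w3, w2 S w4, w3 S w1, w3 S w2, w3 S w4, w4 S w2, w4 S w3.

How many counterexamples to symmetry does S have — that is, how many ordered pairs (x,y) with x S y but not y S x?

3

Enumerating: (w1,w2), (w1,w4), (w3,w1).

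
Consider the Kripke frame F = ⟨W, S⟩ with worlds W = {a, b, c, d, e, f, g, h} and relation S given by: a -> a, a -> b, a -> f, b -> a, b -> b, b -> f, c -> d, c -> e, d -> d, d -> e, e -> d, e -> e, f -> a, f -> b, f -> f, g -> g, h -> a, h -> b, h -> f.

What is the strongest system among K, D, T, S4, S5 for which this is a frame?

Serial (axiom D): yes — every world has a successor (e.g. a S a).
Reflexive (axiom T): no — c is not related to itself.
Transitive (axiom 4): yes — every two-step S-path is closed by a direct edge.
Euclidean (axiom 5): yes — any two successors of a common world are S-related.
So F validates K, D; T would additionally require S to be reflexive. The strongest is D.

D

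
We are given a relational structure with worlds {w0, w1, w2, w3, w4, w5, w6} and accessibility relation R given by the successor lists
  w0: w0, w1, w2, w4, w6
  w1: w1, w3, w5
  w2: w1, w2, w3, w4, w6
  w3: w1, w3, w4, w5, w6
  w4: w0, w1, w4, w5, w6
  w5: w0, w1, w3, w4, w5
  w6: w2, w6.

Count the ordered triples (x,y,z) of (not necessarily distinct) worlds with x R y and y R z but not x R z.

Enumerating: (w0,w1,w3), (w0,w1,w5), (w0,w2,w3), (w0,w4,w5), (w1,w3,w4), (w1,w3,w6), (w1,w5,w0), (w1,w5,w4), (w2,w1,w5), (w2,w3,w5), (w2,w4,w0), (w2,w4,w5), … and 14 more.
Total: 26.

26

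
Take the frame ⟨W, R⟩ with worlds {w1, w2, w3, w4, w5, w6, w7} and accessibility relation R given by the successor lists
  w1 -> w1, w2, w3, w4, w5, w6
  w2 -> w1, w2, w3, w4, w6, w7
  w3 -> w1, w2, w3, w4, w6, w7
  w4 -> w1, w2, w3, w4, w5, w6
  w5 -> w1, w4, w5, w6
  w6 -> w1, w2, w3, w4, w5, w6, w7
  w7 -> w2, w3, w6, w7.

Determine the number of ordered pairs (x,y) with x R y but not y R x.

0

R is symmetric; there are no such tuples.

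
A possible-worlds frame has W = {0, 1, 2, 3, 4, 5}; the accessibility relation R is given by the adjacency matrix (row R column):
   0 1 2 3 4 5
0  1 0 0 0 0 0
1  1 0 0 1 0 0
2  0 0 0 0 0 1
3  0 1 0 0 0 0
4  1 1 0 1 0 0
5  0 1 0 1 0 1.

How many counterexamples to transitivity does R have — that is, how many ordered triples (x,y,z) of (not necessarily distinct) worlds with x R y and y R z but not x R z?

6

Enumerating: (1,3,1), (2,5,1), (2,5,3), (3,1,0), (3,1,3), (5,1,0).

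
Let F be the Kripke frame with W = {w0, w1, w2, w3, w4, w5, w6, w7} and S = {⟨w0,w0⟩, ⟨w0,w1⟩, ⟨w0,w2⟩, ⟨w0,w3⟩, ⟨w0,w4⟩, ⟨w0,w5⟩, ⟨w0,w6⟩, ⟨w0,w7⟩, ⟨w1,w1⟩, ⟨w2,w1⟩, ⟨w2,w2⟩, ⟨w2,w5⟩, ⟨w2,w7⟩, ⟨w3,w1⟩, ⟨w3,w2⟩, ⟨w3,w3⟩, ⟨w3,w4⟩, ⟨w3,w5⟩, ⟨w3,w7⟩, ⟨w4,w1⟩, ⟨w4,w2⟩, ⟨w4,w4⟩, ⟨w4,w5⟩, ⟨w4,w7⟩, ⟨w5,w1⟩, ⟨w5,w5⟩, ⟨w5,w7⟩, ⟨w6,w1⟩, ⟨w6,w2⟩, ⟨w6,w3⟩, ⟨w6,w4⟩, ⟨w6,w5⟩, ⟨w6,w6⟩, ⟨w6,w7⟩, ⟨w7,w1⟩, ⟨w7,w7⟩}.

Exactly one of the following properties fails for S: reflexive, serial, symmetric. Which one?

symmetric

Reflexive: yes — every world is S-related to itself.
Serial: yes — every world has a successor (e.g. w0 S w0).
Symmetric: no — w0 S w1 but not w1 S w0.
Only symmetric fails.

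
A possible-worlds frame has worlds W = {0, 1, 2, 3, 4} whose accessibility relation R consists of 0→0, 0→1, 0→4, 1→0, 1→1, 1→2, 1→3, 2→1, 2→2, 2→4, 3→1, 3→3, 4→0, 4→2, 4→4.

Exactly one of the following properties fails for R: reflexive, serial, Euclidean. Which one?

Euclidean

Reflexive: yes — every world is R-related to itself.
Serial: yes — every world has a successor (e.g. 0 R 0).
Euclidean: no — 0 R 1 and 0 R 4, but not 1 R 4.
Only Euclidean fails.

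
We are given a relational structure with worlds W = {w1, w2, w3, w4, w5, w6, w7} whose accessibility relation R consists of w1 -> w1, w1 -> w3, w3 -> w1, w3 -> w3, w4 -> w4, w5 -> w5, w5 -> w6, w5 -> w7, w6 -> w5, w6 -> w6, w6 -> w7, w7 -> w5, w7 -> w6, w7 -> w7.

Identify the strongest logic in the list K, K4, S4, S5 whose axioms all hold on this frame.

Transitive (axiom 4): yes — every two-step R-path is closed by a direct edge.
Reflexive (axiom T): no — w2 is not related to itself.
Euclidean (axiom 5): yes — any two successors of a common world are R-related.
So F validates K, K4; S4 would additionally require R to be reflexive. The strongest is K4.

K4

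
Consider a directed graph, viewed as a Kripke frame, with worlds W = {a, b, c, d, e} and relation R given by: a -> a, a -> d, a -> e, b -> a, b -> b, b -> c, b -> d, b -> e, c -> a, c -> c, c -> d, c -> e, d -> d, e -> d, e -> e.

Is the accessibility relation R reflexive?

Yes

Reflexive: yes — every world is R-related to itself.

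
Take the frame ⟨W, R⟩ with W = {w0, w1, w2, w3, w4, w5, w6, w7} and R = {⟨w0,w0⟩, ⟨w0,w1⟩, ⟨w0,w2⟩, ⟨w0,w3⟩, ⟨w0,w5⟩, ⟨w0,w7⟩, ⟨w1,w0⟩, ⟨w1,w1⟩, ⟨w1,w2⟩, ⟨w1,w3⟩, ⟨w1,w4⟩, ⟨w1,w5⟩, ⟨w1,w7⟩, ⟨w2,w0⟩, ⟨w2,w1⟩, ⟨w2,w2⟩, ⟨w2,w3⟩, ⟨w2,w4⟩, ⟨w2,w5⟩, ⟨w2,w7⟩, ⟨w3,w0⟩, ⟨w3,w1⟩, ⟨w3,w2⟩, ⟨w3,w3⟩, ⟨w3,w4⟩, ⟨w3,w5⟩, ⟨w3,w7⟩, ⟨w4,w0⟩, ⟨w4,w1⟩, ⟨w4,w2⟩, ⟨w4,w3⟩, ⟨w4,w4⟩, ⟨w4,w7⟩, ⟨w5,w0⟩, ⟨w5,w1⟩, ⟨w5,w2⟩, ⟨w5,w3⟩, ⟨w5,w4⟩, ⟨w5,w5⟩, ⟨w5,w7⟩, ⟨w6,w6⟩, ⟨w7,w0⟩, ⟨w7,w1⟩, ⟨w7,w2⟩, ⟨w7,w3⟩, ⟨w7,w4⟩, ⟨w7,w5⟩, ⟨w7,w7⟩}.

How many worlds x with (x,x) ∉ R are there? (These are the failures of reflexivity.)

0

R is reflexive; there are no such worlds.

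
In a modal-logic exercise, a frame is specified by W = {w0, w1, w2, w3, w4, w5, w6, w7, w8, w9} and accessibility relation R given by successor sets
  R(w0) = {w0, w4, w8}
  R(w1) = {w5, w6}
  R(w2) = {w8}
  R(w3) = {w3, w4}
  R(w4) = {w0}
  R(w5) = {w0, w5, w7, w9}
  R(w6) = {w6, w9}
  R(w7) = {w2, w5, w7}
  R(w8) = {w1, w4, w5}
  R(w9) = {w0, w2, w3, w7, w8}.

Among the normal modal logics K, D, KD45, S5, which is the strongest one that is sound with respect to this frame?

D

Serial (axiom D): yes — every world has a successor (e.g. w0 R w0).
Transitive (axiom 4): no — w0 R w8 and w8 R w1, but not w0 R w1.
Euclidean (axiom 5): no — w0 R w4 and w0 R w8, but not w4 R w8.
Reflexive (axiom T): no — w1 is not related to itself.
So F validates K, D; KD45 would additionally require R to be Euclidean and transitive. The strongest is D.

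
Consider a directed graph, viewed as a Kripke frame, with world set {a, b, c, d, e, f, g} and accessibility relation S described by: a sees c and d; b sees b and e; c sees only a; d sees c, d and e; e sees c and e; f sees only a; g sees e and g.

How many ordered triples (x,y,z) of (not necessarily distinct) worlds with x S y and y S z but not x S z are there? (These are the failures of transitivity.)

Enumerating: (a,c,a), (a,d,e), (b,e,c), (c,a,c), (c,a,d), (d,c,a), (e,c,a), (f,a,c), (f,a,d), (g,e,c).

10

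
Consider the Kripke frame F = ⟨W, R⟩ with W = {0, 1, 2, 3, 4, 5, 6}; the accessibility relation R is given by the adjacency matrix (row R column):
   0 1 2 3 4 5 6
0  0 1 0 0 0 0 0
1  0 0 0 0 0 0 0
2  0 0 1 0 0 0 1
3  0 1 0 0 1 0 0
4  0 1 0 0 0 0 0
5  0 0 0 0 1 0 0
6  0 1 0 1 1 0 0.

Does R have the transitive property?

Transitive: no — 2 R 6 and 6 R 1, but not 2 R 1.

No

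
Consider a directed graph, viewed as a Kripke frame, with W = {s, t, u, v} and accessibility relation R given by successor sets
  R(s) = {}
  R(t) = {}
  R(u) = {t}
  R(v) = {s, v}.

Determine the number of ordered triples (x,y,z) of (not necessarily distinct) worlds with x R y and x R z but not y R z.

Enumerating: (u,t,t), (v,s,s), (v,s,v).

3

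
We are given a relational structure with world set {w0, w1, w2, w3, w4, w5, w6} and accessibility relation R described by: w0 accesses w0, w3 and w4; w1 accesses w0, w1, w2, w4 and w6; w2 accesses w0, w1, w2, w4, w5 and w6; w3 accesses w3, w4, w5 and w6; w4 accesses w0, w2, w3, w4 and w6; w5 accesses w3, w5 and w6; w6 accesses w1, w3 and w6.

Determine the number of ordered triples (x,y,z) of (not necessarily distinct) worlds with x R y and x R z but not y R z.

Enumerating: (w0,w3,w0), (w1,w0,w1), (w1,w0,w2), (w1,w0,w6), (w1,w4,w1), (w1,w6,w0), (w1,w6,w2), (w1,w6,w4), (w2,w0,w1), (w2,w0,w2), (w2,w0,w5), (w2,w0,w6), … and 26 more.
Total: 38.

38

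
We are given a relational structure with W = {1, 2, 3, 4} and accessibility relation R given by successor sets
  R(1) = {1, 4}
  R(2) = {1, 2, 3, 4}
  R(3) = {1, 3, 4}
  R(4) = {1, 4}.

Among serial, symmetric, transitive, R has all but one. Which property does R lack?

Serial: yes — every world has a successor (e.g. 1 R 1).
Symmetric: no — 2 R 1 but not 1 R 2.
Transitive: yes — every two-step R-path is closed by a direct edge.
Only symmetric fails.

symmetric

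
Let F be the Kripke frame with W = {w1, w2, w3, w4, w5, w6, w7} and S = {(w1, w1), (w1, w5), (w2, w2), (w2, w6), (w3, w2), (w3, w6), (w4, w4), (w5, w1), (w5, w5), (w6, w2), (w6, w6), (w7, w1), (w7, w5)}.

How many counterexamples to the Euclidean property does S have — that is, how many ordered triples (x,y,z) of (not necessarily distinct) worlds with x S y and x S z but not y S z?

S is Euclidean; there are no such tuples.

0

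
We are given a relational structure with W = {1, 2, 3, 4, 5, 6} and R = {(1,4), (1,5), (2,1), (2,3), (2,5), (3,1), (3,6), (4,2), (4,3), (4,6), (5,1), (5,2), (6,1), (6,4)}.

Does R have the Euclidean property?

Euclidean: no — 1 R 4 and 1 R 5, but not 4 R 5.

No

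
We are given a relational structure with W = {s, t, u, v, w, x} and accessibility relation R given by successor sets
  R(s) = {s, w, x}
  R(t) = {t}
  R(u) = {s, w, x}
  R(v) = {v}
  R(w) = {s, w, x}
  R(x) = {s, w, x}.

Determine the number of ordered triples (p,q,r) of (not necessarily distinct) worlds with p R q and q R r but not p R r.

0

R is transitive; there are no such tuples.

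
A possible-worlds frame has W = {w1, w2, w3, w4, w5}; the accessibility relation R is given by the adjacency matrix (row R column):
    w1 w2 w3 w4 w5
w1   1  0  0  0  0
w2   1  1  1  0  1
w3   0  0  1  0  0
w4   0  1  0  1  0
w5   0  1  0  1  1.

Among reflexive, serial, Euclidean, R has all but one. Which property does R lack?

Euclidean

Reflexive: yes — every world is R-related to itself.
Serial: yes — every world has a successor (e.g. w1 R w1).
Euclidean: no — w2 R w1 and w2 R w3, but not w1 R w3.
Only Euclidean fails.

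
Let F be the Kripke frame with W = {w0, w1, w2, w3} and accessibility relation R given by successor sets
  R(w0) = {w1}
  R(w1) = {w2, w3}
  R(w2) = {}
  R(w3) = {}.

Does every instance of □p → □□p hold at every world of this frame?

The schema 4 characterises exactly the transitive frames.
Transitive: no — w0 R w1 and w1 R w2, but not w0 R w2.

No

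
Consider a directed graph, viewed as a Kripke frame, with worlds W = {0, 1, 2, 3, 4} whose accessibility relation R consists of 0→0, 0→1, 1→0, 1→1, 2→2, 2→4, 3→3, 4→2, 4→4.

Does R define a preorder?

Reflexive: yes — every world is R-related to itself.
Transitive: yes — every two-step R-path is closed by a direct edge.
So R is a preorder.

Yes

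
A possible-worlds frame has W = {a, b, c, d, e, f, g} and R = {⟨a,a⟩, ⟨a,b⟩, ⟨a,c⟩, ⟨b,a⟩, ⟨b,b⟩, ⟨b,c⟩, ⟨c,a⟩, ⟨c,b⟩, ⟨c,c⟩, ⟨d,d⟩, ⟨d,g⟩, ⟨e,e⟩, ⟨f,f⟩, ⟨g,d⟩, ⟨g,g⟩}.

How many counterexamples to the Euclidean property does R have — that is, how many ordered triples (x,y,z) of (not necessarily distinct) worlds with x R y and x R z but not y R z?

0

R is Euclidean; there are no such tuples.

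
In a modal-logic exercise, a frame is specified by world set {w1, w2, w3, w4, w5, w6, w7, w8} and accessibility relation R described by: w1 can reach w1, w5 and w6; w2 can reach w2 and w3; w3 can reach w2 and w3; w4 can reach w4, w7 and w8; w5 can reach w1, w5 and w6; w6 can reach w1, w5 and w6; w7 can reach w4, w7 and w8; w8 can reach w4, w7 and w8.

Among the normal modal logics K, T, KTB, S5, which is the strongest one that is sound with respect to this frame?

Reflexive (axiom T): yes — every world is R-related to itself.
Symmetric (axiom B): yes — every pair in R has its reverse in R.
Euclidean (axiom 5): yes — any two successors of a common world are R-related.
So F validates K, T, KTB, S5. The strongest is S5.

S5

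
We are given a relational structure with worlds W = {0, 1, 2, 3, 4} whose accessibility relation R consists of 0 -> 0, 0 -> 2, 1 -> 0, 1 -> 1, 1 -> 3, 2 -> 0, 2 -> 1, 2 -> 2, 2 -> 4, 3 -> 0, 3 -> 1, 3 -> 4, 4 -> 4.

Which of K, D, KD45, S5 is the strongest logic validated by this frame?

D

Serial (axiom D): yes — every world has a successor (e.g. 0 R 0).
Transitive (axiom 4): no — 0 R 2 and 2 R 1, but not 0 R 1.
Euclidean (axiom 5): no — 1 R 0 and 1 R 3, but not 0 R 3.
Reflexive (axiom T): no — 3 is not related to itself.
So F validates K, D; KD45 would additionally require R to be Euclidean and transitive. The strongest is D.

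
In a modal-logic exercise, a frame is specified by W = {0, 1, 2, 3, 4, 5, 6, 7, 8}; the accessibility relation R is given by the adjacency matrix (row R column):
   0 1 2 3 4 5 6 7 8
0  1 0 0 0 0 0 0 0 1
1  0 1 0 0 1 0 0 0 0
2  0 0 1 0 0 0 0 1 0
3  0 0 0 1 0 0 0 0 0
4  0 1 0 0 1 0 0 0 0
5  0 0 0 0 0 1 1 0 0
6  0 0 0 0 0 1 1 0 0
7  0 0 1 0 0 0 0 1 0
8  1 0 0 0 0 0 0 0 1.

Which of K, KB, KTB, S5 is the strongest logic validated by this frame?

Symmetric (axiom B): yes — every pair in R has its reverse in R.
Reflexive (axiom T): yes — every world is R-related to itself.
Euclidean (axiom 5): yes — any two successors of a common world are R-related.
So F validates K, KB, KTB, S5. The strongest is S5.

S5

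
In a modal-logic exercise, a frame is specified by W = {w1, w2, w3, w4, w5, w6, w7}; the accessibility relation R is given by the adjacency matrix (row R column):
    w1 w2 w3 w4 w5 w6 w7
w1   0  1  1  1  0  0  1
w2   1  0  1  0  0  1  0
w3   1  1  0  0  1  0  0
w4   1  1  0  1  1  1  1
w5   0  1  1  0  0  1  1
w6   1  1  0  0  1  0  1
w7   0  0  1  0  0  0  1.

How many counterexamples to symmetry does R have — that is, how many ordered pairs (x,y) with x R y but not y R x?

Enumerating: (w1,w7), (w4,w2), (w4,w5), (w4,w6), (w4,w7), (w5,w2), (w5,w7), (w6,w1), (w6,w7), (w7,w3).

10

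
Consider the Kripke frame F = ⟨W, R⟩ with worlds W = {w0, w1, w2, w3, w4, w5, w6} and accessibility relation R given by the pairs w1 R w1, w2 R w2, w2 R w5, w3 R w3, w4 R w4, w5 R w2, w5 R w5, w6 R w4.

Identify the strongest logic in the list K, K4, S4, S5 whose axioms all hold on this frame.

Transitive (axiom 4): yes — every two-step R-path is closed by a direct edge.
Reflexive (axiom T): no — w0 is not related to itself.
Euclidean (axiom 5): yes — any two successors of a common world are R-related.
So F validates K, K4; S4 would additionally require R to be reflexive. The strongest is K4.

K4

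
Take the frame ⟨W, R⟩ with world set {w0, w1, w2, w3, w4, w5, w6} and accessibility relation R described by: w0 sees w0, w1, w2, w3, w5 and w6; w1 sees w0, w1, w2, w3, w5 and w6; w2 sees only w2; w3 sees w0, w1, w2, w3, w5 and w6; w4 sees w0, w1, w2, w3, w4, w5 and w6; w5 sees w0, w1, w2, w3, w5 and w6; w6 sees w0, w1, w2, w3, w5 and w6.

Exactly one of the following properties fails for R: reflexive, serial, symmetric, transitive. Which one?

symmetric

Reflexive: yes — every world is R-related to itself.
Serial: yes — every world has a successor (e.g. w0 R w0).
Symmetric: no — w0 R w2 but not w2 R w0.
Transitive: yes — every two-step R-path is closed by a direct edge.
Only symmetric fails.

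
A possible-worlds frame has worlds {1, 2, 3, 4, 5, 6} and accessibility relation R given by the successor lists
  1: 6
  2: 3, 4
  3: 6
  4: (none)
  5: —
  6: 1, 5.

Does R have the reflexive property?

No

Reflexive: no — 1 is not related to itself.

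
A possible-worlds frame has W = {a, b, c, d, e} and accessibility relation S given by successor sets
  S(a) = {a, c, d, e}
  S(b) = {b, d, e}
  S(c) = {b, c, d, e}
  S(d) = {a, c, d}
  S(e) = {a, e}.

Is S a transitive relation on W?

No

Transitive: no — a S c and c S b, but not a S b.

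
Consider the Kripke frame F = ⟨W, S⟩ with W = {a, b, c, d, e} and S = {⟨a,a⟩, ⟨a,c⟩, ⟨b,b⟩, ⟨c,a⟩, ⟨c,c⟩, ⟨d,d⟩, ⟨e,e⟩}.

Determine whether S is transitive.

Transitive: yes — every two-step S-path is closed by a direct edge.

Yes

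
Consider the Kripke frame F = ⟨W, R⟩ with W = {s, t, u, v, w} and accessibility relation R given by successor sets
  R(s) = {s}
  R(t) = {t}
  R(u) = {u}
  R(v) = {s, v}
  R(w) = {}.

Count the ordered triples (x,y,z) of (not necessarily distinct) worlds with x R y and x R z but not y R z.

Enumerating: (v,s,v).

1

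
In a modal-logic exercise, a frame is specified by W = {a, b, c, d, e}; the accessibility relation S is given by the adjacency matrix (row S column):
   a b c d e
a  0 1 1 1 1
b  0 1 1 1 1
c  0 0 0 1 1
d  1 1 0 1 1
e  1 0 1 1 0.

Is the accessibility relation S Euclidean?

No

Euclidean: no — a S c and a S b, but not c S b.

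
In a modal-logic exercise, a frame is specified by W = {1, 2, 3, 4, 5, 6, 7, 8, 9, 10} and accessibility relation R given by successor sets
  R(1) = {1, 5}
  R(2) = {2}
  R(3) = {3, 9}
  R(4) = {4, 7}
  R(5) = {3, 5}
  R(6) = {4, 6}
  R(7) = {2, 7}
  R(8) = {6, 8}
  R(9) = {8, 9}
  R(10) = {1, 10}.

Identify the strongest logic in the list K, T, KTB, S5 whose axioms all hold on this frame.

T

Reflexive (axiom T): yes — every world is R-related to itself.
Symmetric (axiom B): no — 1 R 5 but not 5 R 1.
Euclidean (axiom 5): no — 1 R 5 and 1 R 1, but not 5 R 1.
So F validates K, T; KTB would additionally require R to be symmetric. The strongest is T.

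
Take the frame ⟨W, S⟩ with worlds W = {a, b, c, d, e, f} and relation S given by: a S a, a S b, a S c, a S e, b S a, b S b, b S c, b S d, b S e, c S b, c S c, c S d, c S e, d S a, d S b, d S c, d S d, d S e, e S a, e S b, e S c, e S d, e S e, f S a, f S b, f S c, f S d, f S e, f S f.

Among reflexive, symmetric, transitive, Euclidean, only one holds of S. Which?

Reflexive: yes — every world is S-related to itself.
Symmetric: no — a S c but not c S a.
Transitive: no — a S b and b S d, but not a S d.
Euclidean: no — b S a and b S d, but not a S d.
Only reflexive holds.

reflexive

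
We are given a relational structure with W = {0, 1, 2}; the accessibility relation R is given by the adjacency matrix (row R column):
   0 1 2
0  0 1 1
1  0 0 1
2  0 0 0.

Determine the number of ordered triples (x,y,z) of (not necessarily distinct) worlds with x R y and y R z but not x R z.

0

R is transitive; there are no such tuples.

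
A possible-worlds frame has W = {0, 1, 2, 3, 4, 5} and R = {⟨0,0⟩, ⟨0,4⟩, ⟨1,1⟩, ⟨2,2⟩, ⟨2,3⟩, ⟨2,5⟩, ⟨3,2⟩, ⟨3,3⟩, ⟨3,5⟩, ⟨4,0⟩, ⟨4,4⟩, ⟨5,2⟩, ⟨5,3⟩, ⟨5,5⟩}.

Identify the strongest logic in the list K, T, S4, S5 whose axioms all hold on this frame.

Reflexive (axiom T): yes — every world is R-related to itself.
Transitive (axiom 4): yes — every two-step R-path is closed by a direct edge.
Euclidean (axiom 5): yes — any two successors of a common world are R-related.
So F validates K, T, S4, S5. The strongest is S5.

S5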